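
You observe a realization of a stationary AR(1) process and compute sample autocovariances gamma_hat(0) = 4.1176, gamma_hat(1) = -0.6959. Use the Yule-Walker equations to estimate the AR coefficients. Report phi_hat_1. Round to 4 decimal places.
\hat\phi_{1} = -0.1690

The Yule-Walker equations for an AR(p) process read, in matrix form,
  Gamma_p phi = r_p,   with   (Gamma_p)_{ij} = gamma(|i - j|),
                       (r_p)_i = gamma(i),   i,j = 1..p.
Substitute the sample gammas (Toeplitz matrix and right-hand side of size 1):
  Gamma_p = [[4.1176]]
  r_p     = [-0.6959]
With p = 1 this is the single equation gamma(0) phi_1 = gamma(1):
  phi_hat_1 = gamma(1) / gamma(0) = -0.6959 / 4.1176 = -0.1690.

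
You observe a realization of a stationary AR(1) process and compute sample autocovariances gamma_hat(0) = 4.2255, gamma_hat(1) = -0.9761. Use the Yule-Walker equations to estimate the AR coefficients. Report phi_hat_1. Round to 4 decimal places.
\hat\phi_{1} = -0.2310

The Yule-Walker equations for an AR(p) process read, in matrix form,
  Gamma_p phi = r_p,   with   (Gamma_p)_{ij} = gamma(|i - j|),
                       (r_p)_i = gamma(i),   i,j = 1..p.
Substitute the sample gammas (Toeplitz matrix and right-hand side of size 1):
  Gamma_p = [[4.2255]]
  r_p     = [-0.9761]
With p = 1 this is the single equation gamma(0) phi_1 = gamma(1):
  phi_hat_1 = gamma(1) / gamma(0) = -0.9761 / 4.2255 = -0.2310.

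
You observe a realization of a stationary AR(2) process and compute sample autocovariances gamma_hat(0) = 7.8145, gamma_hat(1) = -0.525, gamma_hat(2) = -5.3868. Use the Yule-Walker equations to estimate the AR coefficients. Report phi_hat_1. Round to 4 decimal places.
\hat\phi_{1} = -0.1140

The Yule-Walker equations for an AR(p) process read, in matrix form,
  Gamma_p phi = r_p,   with   (Gamma_p)_{ij} = gamma(|i - j|),
                       (r_p)_i = gamma(i),   i,j = 1..p.
Substitute the sample gammas (Toeplitz matrix and right-hand side of size 2):
  Gamma_p = [[7.8145, -0.525], [-0.525, 7.8145]]
  r_p     = [-0.525, -5.3868]
Written out:
  7.8145 phi_1 - 0.525 phi_2 = -0.525
  -0.525 phi_1 + 7.8145 phi_2 = -5.3868
Solve by Cramer's rule:
  det = gamma(0)^2 - gamma(1)^2 = (7.8145)^2 - (-0.525)^2 = 61.06641025 - 0.275625 = 60.79078525
  phi_hat_1 = [gamma(1) gamma(0) - gamma(1) gamma(2)] / det = [(-0.525)(7.8145) - (-0.525)(-5.3868)] / 60.79078525 = -6.9306825 / 60.79078525 = -0.114
  phi_hat_2 = [gamma(0) gamma(2) - gamma(1)^2] / det = [(7.8145)(-5.3868) - (-0.525)^2] / 60.79078525 = -42.3707736 / 60.79078525 = -0.697
So phi_hat = [-0.1140, -0.6970].
Therefore phi_hat_1 = -0.1140.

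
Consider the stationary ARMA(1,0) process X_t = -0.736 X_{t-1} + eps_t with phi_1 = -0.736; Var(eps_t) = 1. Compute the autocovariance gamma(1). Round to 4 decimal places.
\gamma(1) = -1.6059

Multiply the model equation by X_{t-k} and take expectations. With theta_0 = psi_0 = 1 and psi_j the MA(infinity) weights, this gives
  gamma(k) - sum_i phi_i gamma(k-i) = c_k,
  c_k = sigma^2 * sum_{j=k..q} theta_j psi_{j-k}   (c_k = 0 for k > q),
using gamma(-m) = gamma(m).
Pure AR (q = 0): c_0 = sigma^2 = 1, c_k = 0 for k >= 1.
Equations for k = 0 and k = 1 (AR order 1):
  gamma(0) = phi_1 gamma(1) + c_0
  gamma(1) = phi_1 gamma(0) + c_1
Substituting the second into the first: gamma(0) (1 - phi_1^2) = c_0 + phi_1 c_1, so
  gamma(0) = c_0 / (1 - phi_1^2) = 1 / (1 - (-0.736)^2) = 1 / 0.458304 = 2.181958.
  gamma(1) = phi_1 gamma(0) = (-0.736)(2.181958) = -1.605921.
Therefore gamma(1) = -1.6059 (to 4 decimal places).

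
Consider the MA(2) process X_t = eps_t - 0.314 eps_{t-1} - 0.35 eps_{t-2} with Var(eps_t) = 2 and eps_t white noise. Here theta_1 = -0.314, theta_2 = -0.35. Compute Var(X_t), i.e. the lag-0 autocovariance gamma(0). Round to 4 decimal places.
\gamma(0) = 2.4422

For an MA(q) process X_t = eps_t + sum_i theta_i eps_{t-i} with
Var(eps_t) = sigma^2, the variance is
  gamma(0) = sigma^2 * (1 + sum_i theta_i^2).
  sum_i theta_i^2 = (-0.314)^2 + (-0.35)^2 = 0.098596 + 0.1225 = 0.221096.
  gamma(0) = 2 * (1 + 0.221096) = 2 * 1.221096 = 2.442192, which rounds to 2.4422.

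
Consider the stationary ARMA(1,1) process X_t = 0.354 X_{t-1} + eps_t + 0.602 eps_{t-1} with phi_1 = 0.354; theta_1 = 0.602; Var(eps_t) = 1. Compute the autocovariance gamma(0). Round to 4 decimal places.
\gamma(0) = 2.0449

Multiply the model equation by X_{t-k} and take expectations. With theta_0 = psi_0 = 1 and psi_j the MA(infinity) weights, this gives
  gamma(k) - sum_i phi_i gamma(k-i) = c_k,
  c_k = sigma^2 * sum_{j=k..q} theta_j psi_{j-k}   (c_k = 0 for k > q),
using gamma(-m) = gamma(m).
psi-weights needed (psi_j = theta_j + sum_i phi_i psi_{j-i}):
  psi_1 = theta_1 + phi_1 = 0.602 + (0.354) = 0.956
Right-hand sides:
  c_0 = sigma^2 (1 + theta_1 psi_1) = 1 * (1 + (0.602)(0.956)) = 1 * 1.575512 = 1.575512
  c_1 = sigma^2 theta_1 = 1 * (0.602) = 0.602
  c_2 = 0
Equations for k = 0 and k = 1 (AR order 1):
  gamma(0) = phi_1 gamma(1) + c_0
  gamma(1) = phi_1 gamma(0) + c_1
Substituting the second into the first: gamma(0) (1 - phi_1^2) = c_0 + phi_1 c_1, so
  gamma(0) = (c_0 + phi_1 c_1) / (1 - phi_1^2) = (1.575512 + (0.354)(0.602)) / (1 - (0.354)^2) = 1.78862 / 0.874684 = 2.044876.
Therefore gamma(0) = 2.0449 (to 4 decimal places).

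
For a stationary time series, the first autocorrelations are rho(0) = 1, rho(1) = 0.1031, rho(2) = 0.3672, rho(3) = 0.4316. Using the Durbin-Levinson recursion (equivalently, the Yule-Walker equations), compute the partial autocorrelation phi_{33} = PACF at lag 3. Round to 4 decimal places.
\phi_{33} = 0.4301

The PACF at lag k is phi_{kk}, the last component of the solution
to the Yule-Walker system G_k phi = r_k where
  (G_k)_{ij} = rho(|i - j|), (r_k)_i = rho(i), i,j = 1..k.
Equivalently, Durbin-Levinson gives phi_{kk} iteratively:
  phi_{11} = rho(1)
  phi_{kk} = [rho(k) - sum_{j=1..k-1} phi_{k-1,j} rho(k-j)]
            / [1 - sum_{j=1..k-1} phi_{k-1,j} rho(j)],
  phi_{k,j} = phi_{k-1,j} - phi_{kk} phi_{k-1,k-j},  j = 1..k-1.
Step k = 1:
  phi_11 = rho(1) = 0.1031.
Step k = 2:
  phi_22 = [rho(2) - phi_11 rho(1)] / [1 - phi_11 rho(1)] = [0.3672 - (0.1031)(0.1031)] / [1 - (0.1031)(0.1031)]
         = 0.35657039 / 0.98937039 = 0.360401.
  Update: phi_21 = phi_11 - phi_22 phi_11 = 0.1031 - (0.360401)(0.1031) = 0.065943.
Step k = 3:
  phi_33 = [rho(3) - phi_21 rho(2) - phi_22 rho(1)] / [1 - phi_21 rho(1) - phi_22 rho(2)]
    numerator   = 0.4316 - (0.065943)(0.3672) - (0.360401)(0.1031) = 0.37022849
    denominator = 1 - (0.065943)(0.1031) - (0.360401)(0.3672) = 0.86086195
  phi_33 = 0.37022849 / 0.86086195 = 0.4301.
Therefore phi_{33} = 0.4301.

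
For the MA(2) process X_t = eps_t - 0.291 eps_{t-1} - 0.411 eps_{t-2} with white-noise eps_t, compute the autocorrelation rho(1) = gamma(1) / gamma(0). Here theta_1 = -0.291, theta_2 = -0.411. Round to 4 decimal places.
\rho(1) = -0.1367

For an MA(q) process with theta_0 = 1, the autocovariance is
  gamma(k) = sigma^2 * sum_{i=0..q-k} theta_i * theta_{i+k},
and rho(k) = gamma(k) / gamma(0). Sigma^2 cancels.
  numerator   = (1)*(-0.291) + (-0.291)*(-0.411) = -0.171399.
  denominator = (1)^2 + (-0.291)^2 + (-0.411)^2 = 1.253602.
  rho(1) = -0.171399 / 1.253602 = -0.1367.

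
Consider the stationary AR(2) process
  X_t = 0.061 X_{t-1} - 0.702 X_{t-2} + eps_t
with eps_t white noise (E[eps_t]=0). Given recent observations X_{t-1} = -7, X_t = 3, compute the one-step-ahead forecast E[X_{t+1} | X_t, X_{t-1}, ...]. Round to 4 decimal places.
E[X_{t+1} \mid \mathcal F_t] = 5.0970

For an AR(p) model X_t = c + sum_i phi_i X_{t-i} + eps_t, the
one-step-ahead conditional mean is
  E[X_{t+1} | X_t, ...] = c + sum_i phi_i X_{t+1-i}.
Substitute known values:
  E[X_{t+1} | ...] = (0.061) * (3) + (-0.702) * (-7)
                   = 5.0970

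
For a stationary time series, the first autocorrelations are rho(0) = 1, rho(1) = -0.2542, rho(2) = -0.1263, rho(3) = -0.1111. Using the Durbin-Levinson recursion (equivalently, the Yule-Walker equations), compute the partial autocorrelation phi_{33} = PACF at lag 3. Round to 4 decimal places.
\phi_{33} = -0.2249

The PACF at lag k is phi_{kk}, the last component of the solution
to the Yule-Walker system G_k phi = r_k where
  (G_k)_{ij} = rho(|i - j|), (r_k)_i = rho(i), i,j = 1..k.
Equivalently, Durbin-Levinson gives phi_{kk} iteratively:
  phi_{11} = rho(1)
  phi_{kk} = [rho(k) - sum_{j=1..k-1} phi_{k-1,j} rho(k-j)]
            / [1 - sum_{j=1..k-1} phi_{k-1,j} rho(j)],
  phi_{k,j} = phi_{k-1,j} - phi_{kk} phi_{k-1,k-j},  j = 1..k-1.
Step k = 1:
  phi_11 = rho(1) = -0.2542.
Step k = 2:
  phi_22 = [rho(2) - phi_11 rho(1)] / [1 - phi_11 rho(1)] = [-0.1263 - (-0.2542)(-0.2542)] / [1 - (-0.2542)(-0.2542)]
         = -0.19091764 / 0.93538236 = -0.204107.
  Update: phi_21 = phi_11 - phi_22 phi_11 = -0.2542 - (-0.204107)(-0.2542) = -0.306084.
Step k = 3:
  phi_33 = [rho(3) - phi_21 rho(2) - phi_22 rho(1)] / [1 - phi_21 rho(1) - phi_22 rho(2)]
    numerator   = -0.1111 - (-0.306084)(-0.1263) - (-0.204107)(-0.2542) = -0.20164227
    denominator = 1 - (-0.306084)(-0.2542) - (-0.204107)(-0.1263) = 0.89641482
  phi_33 = -0.20164227 / 0.89641482 = -0.2249.
Therefore phi_{33} = -0.2249.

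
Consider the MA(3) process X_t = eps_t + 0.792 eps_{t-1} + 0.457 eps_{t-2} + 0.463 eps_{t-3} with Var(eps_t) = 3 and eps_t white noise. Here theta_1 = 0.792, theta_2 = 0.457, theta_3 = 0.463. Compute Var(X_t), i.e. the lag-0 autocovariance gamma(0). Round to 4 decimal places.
\gamma(0) = 6.1514

For an MA(q) process X_t = eps_t + sum_i theta_i eps_{t-i} with
Var(eps_t) = sigma^2, the variance is
  gamma(0) = sigma^2 * (1 + sum_i theta_i^2).
  sum_i theta_i^2 = (0.792)^2 + (0.457)^2 + (0.463)^2 = 0.627264 + 0.208849 + 0.214369 = 1.050482.
  gamma(0) = 3 * (1 + 1.050482) = 3 * 2.050482 = 6.151446, which rounds to 6.1514.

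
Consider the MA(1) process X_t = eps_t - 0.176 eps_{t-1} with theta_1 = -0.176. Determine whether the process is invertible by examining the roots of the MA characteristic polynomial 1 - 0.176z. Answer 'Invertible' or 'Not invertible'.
\text{Invertible}

The MA(q) characteristic polynomial is P(z) = 1 - 0.176z.
Invertibility requires all roots to lie outside the unit circle, i.e. |z| > 1 for every root.
This is linear in z: 1 + (-0.176) z = 0  =>  z = -1/(-0.176) = 5.681818,  |z| = 5.681818.
Moduli of all roots: 5.6818.
All moduli strictly greater than 1? Yes.
Verdict: Invertible.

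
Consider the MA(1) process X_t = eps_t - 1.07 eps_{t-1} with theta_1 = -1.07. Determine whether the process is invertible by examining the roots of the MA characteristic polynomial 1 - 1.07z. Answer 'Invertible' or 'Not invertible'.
\text{Not invertible}

The MA(q) characteristic polynomial is P(z) = 1 - 1.07z.
Invertibility requires all roots to lie outside the unit circle, i.e. |z| > 1 for every root.
This is linear in z: 1 + (-1.07) z = 0  =>  z = -1/(-1.07) = 0.934579,  |z| = 0.934579.
Moduli of all roots: 0.9346.
All moduli strictly greater than 1? No.
Verdict: Not invertible.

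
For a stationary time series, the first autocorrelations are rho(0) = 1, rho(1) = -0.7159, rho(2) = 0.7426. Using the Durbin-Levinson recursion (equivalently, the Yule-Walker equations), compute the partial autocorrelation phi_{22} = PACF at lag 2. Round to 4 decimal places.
\phi_{22} = 0.4720

The PACF at lag k is phi_{kk}, the last component of the solution
to the Yule-Walker system G_k phi = r_k where
  (G_k)_{ij} = rho(|i - j|), (r_k)_i = rho(i), i,j = 1..k.
Equivalently, Durbin-Levinson gives phi_{kk} iteratively:
  phi_{11} = rho(1)
  phi_{kk} = [rho(k) - sum_{j=1..k-1} phi_{k-1,j} rho(k-j)]
            / [1 - sum_{j=1..k-1} phi_{k-1,j} rho(j)],
  phi_{k,j} = phi_{k-1,j} - phi_{kk} phi_{k-1,k-j},  j = 1..k-1.
Step k = 1:
  phi_11 = rho(1) = -0.7159.
Step k = 2:
  phi_22 = [rho(2) - phi_11 rho(1)] / [1 - phi_11 rho(1)] = [0.7426 - (-0.7159)(-0.7159)] / [1 - (-0.7159)(-0.7159)]
         = 0.23008719 / 0.48748719 = 0.472.
Therefore phi_{22} = 0.4720.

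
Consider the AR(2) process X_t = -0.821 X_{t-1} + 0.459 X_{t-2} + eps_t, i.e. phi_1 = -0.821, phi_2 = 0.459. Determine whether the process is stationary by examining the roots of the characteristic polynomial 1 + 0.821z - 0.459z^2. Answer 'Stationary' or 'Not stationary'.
\text{Not stationary}

The AR(p) characteristic polynomial is P(z) = 1 + 0.821z - 0.459z^2.
Stationarity requires all roots to lie outside the unit circle, i.e. |z| > 1 for every root.
Set 1 + (0.821) z + (-0.459) z^2 = 0, i.e. a z^2 + b z + c = 0 with a = -0.459, b = 0.821, c = 1.
Discriminant D = b^2 - 4ac = (0.821)^2 - 4*(-0.459)*1 = 0.674041 - (-1.836) = 2.510041.
D >= 0, so the roots are real: z = (-b +/- sqrt(D)) / (2a) = (-0.821 +/- 1.584311) / (-0.918).
  z_1 = (-0.821 + 1.584311) / (-0.918) = -0.8315,   |z_1| = 0.8315.
  z_2 = (-0.821 - 1.584311) / (-0.918) = 2.6202,   |z_2| = 2.6202.
Moduli of all roots: 0.8315, 2.6202.
All moduli strictly greater than 1? No.
Verdict: Not stationary.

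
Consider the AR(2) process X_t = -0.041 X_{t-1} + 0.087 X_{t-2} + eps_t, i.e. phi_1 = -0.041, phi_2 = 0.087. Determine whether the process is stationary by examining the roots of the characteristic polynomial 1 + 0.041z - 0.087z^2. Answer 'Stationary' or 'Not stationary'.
\text{Stationary}

The AR(p) characteristic polynomial is P(z) = 1 + 0.041z - 0.087z^2.
Stationarity requires all roots to lie outside the unit circle, i.e. |z| > 1 for every root.
Set 1 + (0.041) z + (-0.087) z^2 = 0, i.e. a z^2 + b z + c = 0 with a = -0.087, b = 0.041, c = 1.
Discriminant D = b^2 - 4ac = (0.041)^2 - 4*(-0.087)*1 = 0.001681 - (-0.348) = 0.349681.
D >= 0, so the roots are real: z = (-b +/- sqrt(D)) / (2a) = (-0.041 +/- 0.591338) / (-0.174).
  z_1 = (-0.041 + 0.591338) / (-0.174) = -3.1629,   |z_1| = 3.1629.
  z_2 = (-0.041 - 0.591338) / (-0.174) = 3.6341,   |z_2| = 3.6341.
Moduli of all roots: 3.1629, 3.6341.
All moduli strictly greater than 1? Yes.
Verdict: Stationary.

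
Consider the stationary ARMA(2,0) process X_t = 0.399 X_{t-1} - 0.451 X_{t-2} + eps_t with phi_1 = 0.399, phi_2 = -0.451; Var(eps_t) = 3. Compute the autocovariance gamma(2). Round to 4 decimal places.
\gamma(2) = -1.3904

Multiply the model equation by X_{t-k} and take expectations. With theta_0 = psi_0 = 1 and psi_j the MA(infinity) weights, this gives
  gamma(k) - sum_i phi_i gamma(k-i) = c_k,
  c_k = sigma^2 * sum_{j=k..q} theta_j psi_{j-k}   (c_k = 0 for k > q),
using gamma(-m) = gamma(m).
Pure AR (q = 0): c_0 = sigma^2 = 3, c_k = 0 for k >= 1.
Equations for k = 0, 1, 2 (AR order 2, c_2 = 0):
  (E0) gamma(0) = phi_1 gamma(1) + phi_2 gamma(2) + c_0
  (E1) gamma(1) = phi_1 gamma(0) + phi_2 gamma(1) + c_1
  (E2) gamma(2) = phi_1 gamma(1) + phi_2 gamma(0)
From (E1): gamma(1) = A gamma(0) + B with
  A = phi_1 / (1 - phi_2) = 0.399 / 1.451 = 0.274983,   B = c_1 / (1 - phi_2) = 0 / 1.451 = 0.
Insert (E2) into (E0): gamma(0) (1 - phi_2^2) = phi_1 (1 + phi_2) gamma(1) + c_0.
  phi_1 (1 + phi_2) = (0.399)(0.549) = 0.219051,   1 - phi_2^2 = 0.796599.
Replace gamma(1) by A gamma(0) + B and collect gamma(0):
  gamma(0) [0.796599 - (0.219051)(0.274983)] = c_0 = 3
  gamma(0) * 0.736364 = 3
  gamma(0) = 3 / 0.736364 = 4.074073.
  gamma(1) = A gamma(0) = (0.274983)(4.074073) = 1.1203.
  gamma(2) = phi_1 gamma(1) + phi_2 gamma(0) = (0.399)(1.1203) + (-0.451)(4.074073) = -1.390407.
Therefore gamma(2) = -1.3904 (to 4 decimal places).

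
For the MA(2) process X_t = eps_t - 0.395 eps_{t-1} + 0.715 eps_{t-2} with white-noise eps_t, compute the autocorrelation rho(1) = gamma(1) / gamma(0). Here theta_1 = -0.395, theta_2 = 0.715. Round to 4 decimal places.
\rho(1) = -0.4063

For an MA(q) process with theta_0 = 1, the autocovariance is
  gamma(k) = sigma^2 * sum_{i=0..q-k} theta_i * theta_{i+k},
and rho(k) = gamma(k) / gamma(0). Sigma^2 cancels.
  numerator   = (1)*(-0.395) + (-0.395)*(0.715) = -0.677425.
  denominator = (1)^2 + (-0.395)^2 + (0.715)^2 = 1.66725.
  rho(1) = -0.677425 / 1.66725 = -0.4063.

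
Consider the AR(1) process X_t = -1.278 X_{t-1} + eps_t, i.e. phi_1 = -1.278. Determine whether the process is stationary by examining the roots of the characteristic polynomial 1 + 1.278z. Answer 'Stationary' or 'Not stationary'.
\text{Not stationary}

The AR(p) characteristic polynomial is P(z) = 1 + 1.278z.
Stationarity requires all roots to lie outside the unit circle, i.e. |z| > 1 for every root.
This is linear in z: 1 + (1.278) z = 0  =>  z = -1/(1.278) = -0.782473,  |z| = 0.782473.
Moduli of all roots: 0.7825.
All moduli strictly greater than 1? No.
Verdict: Not stationary.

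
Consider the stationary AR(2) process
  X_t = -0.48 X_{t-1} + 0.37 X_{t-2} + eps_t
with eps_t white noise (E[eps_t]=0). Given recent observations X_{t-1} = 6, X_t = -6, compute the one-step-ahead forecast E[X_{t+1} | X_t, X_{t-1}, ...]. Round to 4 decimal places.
E[X_{t+1} \mid \mathcal F_t] = 5.1000

For an AR(p) model X_t = c + sum_i phi_i X_{t-i} + eps_t, the
one-step-ahead conditional mean is
  E[X_{t+1} | X_t, ...] = c + sum_i phi_i X_{t+1-i}.
Substitute known values:
  E[X_{t+1} | ...] = (-0.48) * (-6) + (0.37) * (6)
                   = 5.1000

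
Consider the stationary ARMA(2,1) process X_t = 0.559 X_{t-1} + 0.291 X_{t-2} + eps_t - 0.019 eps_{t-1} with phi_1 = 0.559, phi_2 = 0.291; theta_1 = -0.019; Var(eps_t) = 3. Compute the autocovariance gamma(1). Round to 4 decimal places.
\gamma(1) = 6.5471

Multiply the model equation by X_{t-k} and take expectations. With theta_0 = psi_0 = 1 and psi_j the MA(infinity) weights, this gives
  gamma(k) - sum_i phi_i gamma(k-i) = c_k,
  c_k = sigma^2 * sum_{j=k..q} theta_j psi_{j-k}   (c_k = 0 for k > q),
using gamma(-m) = gamma(m).
psi-weights needed (psi_j = theta_j + sum_i phi_i psi_{j-i}):
  psi_1 = theta_1 + phi_1 = -0.019 + (0.559) = 0.54
Right-hand sides:
  c_0 = sigma^2 (1 + theta_1 psi_1) = 3 * (1 + (-0.019)(0.54)) = 3 * 0.98974 = 2.96922
  c_1 = sigma^2 theta_1 = 3 * (-0.019) = -0.057
  c_2 = 0
Equations for k = 0, 1, 2 (AR order 2, c_2 = 0):
  (E0) gamma(0) = phi_1 gamma(1) + phi_2 gamma(2) + c_0
  (E1) gamma(1) = phi_1 gamma(0) + phi_2 gamma(1) + c_1
  (E2) gamma(2) = phi_1 gamma(1) + phi_2 gamma(0)
From (E1): gamma(1) = A gamma(0) + B with
  A = phi_1 / (1 - phi_2) = 0.559 / 0.709 = 0.788434,   B = c_1 / (1 - phi_2) = -0.057 / 0.709 = -0.080395.
Insert (E2) into (E0): gamma(0) (1 - phi_2^2) = phi_1 (1 + phi_2) gamma(1) + c_0.
  phi_1 (1 + phi_2) = (0.559)(1.291) = 0.721669,   1 - phi_2^2 = 0.915319.
Replace gamma(1) by A gamma(0) + B and collect gamma(0):
  gamma(0) [0.915319 - (0.721669)(0.788434)] = (0.721669)(-0.080395) + 2.96922
  gamma(0) * 0.34633 = 2.911201
  gamma(0) = 2.911201 / 0.34633 = 8.405852.
  gamma(1) = A gamma(0) + B = (0.788434)(8.405852) + (-0.080395) = 6.547068.
Therefore gamma(1) = 6.5471 (to 4 decimal places).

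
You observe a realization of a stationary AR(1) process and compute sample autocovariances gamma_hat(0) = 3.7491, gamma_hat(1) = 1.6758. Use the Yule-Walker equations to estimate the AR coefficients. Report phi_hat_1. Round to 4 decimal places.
\hat\phi_{1} = 0.4470

The Yule-Walker equations for an AR(p) process read, in matrix form,
  Gamma_p phi = r_p,   with   (Gamma_p)_{ij} = gamma(|i - j|),
                       (r_p)_i = gamma(i),   i,j = 1..p.
Substitute the sample gammas (Toeplitz matrix and right-hand side of size 1):
  Gamma_p = [[3.7491]]
  r_p     = [1.6758]
With p = 1 this is the single equation gamma(0) phi_1 = gamma(1):
  phi_hat_1 = gamma(1) / gamma(0) = 1.6758 / 3.7491 = 0.4470.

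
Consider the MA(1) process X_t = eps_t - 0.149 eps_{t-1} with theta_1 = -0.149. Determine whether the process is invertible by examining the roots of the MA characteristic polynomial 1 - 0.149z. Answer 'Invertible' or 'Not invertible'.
\text{Invertible}

The MA(q) characteristic polynomial is P(z) = 1 - 0.149z.
Invertibility requires all roots to lie outside the unit circle, i.e. |z| > 1 for every root.
This is linear in z: 1 + (-0.149) z = 0  =>  z = -1/(-0.149) = 6.711409,  |z| = 6.711409.
Moduli of all roots: 6.7114.
All moduli strictly greater than 1? Yes.
Verdict: Invertible.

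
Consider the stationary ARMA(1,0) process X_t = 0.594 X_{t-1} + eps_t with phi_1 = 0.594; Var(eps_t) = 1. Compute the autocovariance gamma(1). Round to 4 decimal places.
\gamma(1) = 0.9179

Multiply the model equation by X_{t-k} and take expectations. With theta_0 = psi_0 = 1 and psi_j the MA(infinity) weights, this gives
  gamma(k) - sum_i phi_i gamma(k-i) = c_k,
  c_k = sigma^2 * sum_{j=k..q} theta_j psi_{j-k}   (c_k = 0 for k > q),
using gamma(-m) = gamma(m).
Pure AR (q = 0): c_0 = sigma^2 = 1, c_k = 0 for k >= 1.
Equations for k = 0 and k = 1 (AR order 1):
  gamma(0) = phi_1 gamma(1) + c_0
  gamma(1) = phi_1 gamma(0) + c_1
Substituting the second into the first: gamma(0) (1 - phi_1^2) = c_0 + phi_1 c_1, so
  gamma(0) = c_0 / (1 - phi_1^2) = 1 / (1 - (0.594)^2) = 1 / 0.647164 = 1.545203.
  gamma(1) = phi_1 gamma(0) = (0.594)(1.545203) = 0.917851.
Therefore gamma(1) = 0.9179 (to 4 decimal places).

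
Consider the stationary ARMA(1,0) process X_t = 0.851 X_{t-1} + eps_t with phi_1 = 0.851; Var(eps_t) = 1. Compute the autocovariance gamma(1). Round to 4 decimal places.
\gamma(1) = 3.0856

Multiply the model equation by X_{t-k} and take expectations. With theta_0 = psi_0 = 1 and psi_j the MA(infinity) weights, this gives
  gamma(k) - sum_i phi_i gamma(k-i) = c_k,
  c_k = sigma^2 * sum_{j=k..q} theta_j psi_{j-k}   (c_k = 0 for k > q),
using gamma(-m) = gamma(m).
Pure AR (q = 0): c_0 = sigma^2 = 1, c_k = 0 for k >= 1.
Equations for k = 0 and k = 1 (AR order 1):
  gamma(0) = phi_1 gamma(1) + c_0
  gamma(1) = phi_1 gamma(0) + c_1
Substituting the second into the first: gamma(0) (1 - phi_1^2) = c_0 + phi_1 c_1, so
  gamma(0) = c_0 / (1 - phi_1^2) = 1 / (1 - (0.851)^2) = 1 / 0.275799 = 3.625829.
  gamma(1) = phi_1 gamma(0) = (0.851)(3.625829) = 3.08558.
Therefore gamma(1) = 3.0856 (to 4 decimal places).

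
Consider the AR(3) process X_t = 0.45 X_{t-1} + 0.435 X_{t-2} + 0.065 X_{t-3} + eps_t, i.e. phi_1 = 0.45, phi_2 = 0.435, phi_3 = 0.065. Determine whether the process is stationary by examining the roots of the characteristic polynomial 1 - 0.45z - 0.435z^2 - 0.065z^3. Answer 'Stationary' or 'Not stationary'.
\text{Stationary}

The AR(p) characteristic polynomial is P(z) = 1 - 0.45z - 0.435z^2 - 0.065z^3.
Stationarity requires all roots to lie outside the unit circle, i.e. |z| > 1 for every root.
Degree 3: look for a simple real root z0 first, then factor out (1 - z/z0) and solve the remaining quadratic.
Testing z0 = -4: P(-4) = 1 + (-0.45)(-4) + (-0.435)(-4)^2 + (-0.065)(-4)^3
  = 1 + (1.8) + (-6.96) + (4.16) = 0.  So z_0 = -4 is a root, |z_0| = 4.
Divide out the factor (1 + 0.25 z) = (1 - z/z0) (since 1/z0 = -0.25):
  P(z) = (1 + 0.25 z)(1 + (-0.7) z + (-0.26) z^2)
  [check: z-coef -0.7 - (-0.25) = -0.45; z^2-coef -0.26 - (-0.25)(-0.7) = -0.435; z^3-coef -(-0.25)(-0.26) = -0.065.]
Remaining roots from the quadratic factor 1 + (-0.7) z + (-0.26) z^2:
  Set 1 + (-0.7) z + (-0.26) z^2 = 0, i.e. a z^2 + b z + c = 0 with a = -0.26, b = -0.7, c = 1.
  Discriminant D = b^2 - 4ac = (-0.7)^2 - 4*(-0.26)*1 = 0.49 - (-1.04) = 1.53.
  D >= 0, so the roots are real: z = (-b +/- sqrt(D)) / (2a) = (0.7 +/- 1.236932) / (-0.52).
    z_1 = (0.7 + 1.236932) / (-0.52) = -3.7249,   |z_1| = 3.7249.
    z_2 = (0.7 - 1.236932) / (-0.52) = 1.0326,   |z_2| = 1.0326.
Moduli of all roots: 4.0000, 3.7249, 1.0326.
All moduli strictly greater than 1? Yes.
Verdict: Stationary.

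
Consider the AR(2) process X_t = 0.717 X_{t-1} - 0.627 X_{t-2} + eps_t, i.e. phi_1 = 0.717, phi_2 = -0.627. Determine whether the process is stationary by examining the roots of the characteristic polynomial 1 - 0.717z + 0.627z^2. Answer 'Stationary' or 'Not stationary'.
\text{Stationary}

The AR(p) characteristic polynomial is P(z) = 1 - 0.717z + 0.627z^2.
Stationarity requires all roots to lie outside the unit circle, i.e. |z| > 1 for every root.
Set 1 + (-0.717) z + (0.627) z^2 = 0, i.e. a z^2 + b z + c = 0 with a = 0.627, b = -0.717, c = 1.
Discriminant D = b^2 - 4ac = (-0.717)^2 - 4*(0.627)*1 = 0.514089 - (2.508) = -1.993911.
D < 0, so the roots are the complex-conjugate pair z = (-b +/- i sqrt(-D)) / (2a) = 0.5718 +/- 1.126i.
For a conjugate pair |z|^2 = z * conj(z) = (product of roots) = c/a = 1/(0.627) = 1.594896, so |z| = sqrt(1.594896) = 1.2629 for both roots.
Moduli of all roots: 1.2629, 1.2629.
All moduli strictly greater than 1? Yes.
Verdict: Stationary.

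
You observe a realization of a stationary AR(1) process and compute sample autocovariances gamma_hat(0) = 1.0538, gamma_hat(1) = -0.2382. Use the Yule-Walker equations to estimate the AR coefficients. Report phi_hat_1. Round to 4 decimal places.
\hat\phi_{1} = -0.2260

The Yule-Walker equations for an AR(p) process read, in matrix form,
  Gamma_p phi = r_p,   with   (Gamma_p)_{ij} = gamma(|i - j|),
                       (r_p)_i = gamma(i),   i,j = 1..p.
Substitute the sample gammas (Toeplitz matrix and right-hand side of size 1):
  Gamma_p = [[1.0538]]
  r_p     = [-0.2382]
With p = 1 this is the single equation gamma(0) phi_1 = gamma(1):
  phi_hat_1 = gamma(1) / gamma(0) = -0.2382 / 1.0538 = -0.2260.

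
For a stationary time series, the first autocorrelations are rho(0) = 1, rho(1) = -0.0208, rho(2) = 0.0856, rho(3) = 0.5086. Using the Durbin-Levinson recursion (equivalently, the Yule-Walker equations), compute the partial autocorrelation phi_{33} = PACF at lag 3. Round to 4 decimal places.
\phi_{33} = 0.5160

The PACF at lag k is phi_{kk}, the last component of the solution
to the Yule-Walker system G_k phi = r_k where
  (G_k)_{ij} = rho(|i - j|), (r_k)_i = rho(i), i,j = 1..k.
Equivalently, Durbin-Levinson gives phi_{kk} iteratively:
  phi_{11} = rho(1)
  phi_{kk} = [rho(k) - sum_{j=1..k-1} phi_{k-1,j} rho(k-j)]
            / [1 - sum_{j=1..k-1} phi_{k-1,j} rho(j)],
  phi_{k,j} = phi_{k-1,j} - phi_{kk} phi_{k-1,k-j},  j = 1..k-1.
Step k = 1:
  phi_11 = rho(1) = -0.0208.
Step k = 2:
  phi_22 = [rho(2) - phi_11 rho(1)] / [1 - phi_11 rho(1)] = [0.0856 - (-0.0208)(-0.0208)] / [1 - (-0.0208)(-0.0208)]
         = 0.08516736 / 0.99956736 = 0.085204.
  Update: phi_21 = phi_11 - phi_22 phi_11 = -0.0208 - (0.085204)(-0.0208) = -0.019028.
Step k = 3:
  phi_33 = [rho(3) - phi_21 rho(2) - phi_22 rho(1)] / [1 - phi_21 rho(1) - phi_22 rho(2)]
    numerator   = 0.5086 - (-0.019028)(0.0856) - (0.085204)(-0.0208) = 0.51200102
    denominator = 1 - (-0.019028)(-0.0208) - (0.085204)(0.0856) = 0.99231074
  phi_33 = 0.51200102 / 0.99231074 = 0.516.
Therefore phi_{33} = 0.5160.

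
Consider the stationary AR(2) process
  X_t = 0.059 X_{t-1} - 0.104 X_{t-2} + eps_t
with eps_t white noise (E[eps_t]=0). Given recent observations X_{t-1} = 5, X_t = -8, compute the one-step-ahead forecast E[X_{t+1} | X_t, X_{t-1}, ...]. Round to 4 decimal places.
E[X_{t+1} \mid \mathcal F_t] = -0.9920

For an AR(p) model X_t = c + sum_i phi_i X_{t-i} + eps_t, the
one-step-ahead conditional mean is
  E[X_{t+1} | X_t, ...] = c + sum_i phi_i X_{t+1-i}.
Substitute known values:
  E[X_{t+1} | ...] = (0.059) * (-8) + (-0.104) * (5)
                   = -0.9920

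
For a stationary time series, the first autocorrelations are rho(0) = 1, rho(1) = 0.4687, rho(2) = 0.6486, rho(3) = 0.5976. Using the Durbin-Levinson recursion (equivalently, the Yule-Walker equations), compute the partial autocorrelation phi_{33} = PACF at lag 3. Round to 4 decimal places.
\phi_{33} = 0.3729

The PACF at lag k is phi_{kk}, the last component of the solution
to the Yule-Walker system G_k phi = r_k where
  (G_k)_{ij} = rho(|i - j|), (r_k)_i = rho(i), i,j = 1..k.
Equivalently, Durbin-Levinson gives phi_{kk} iteratively:
  phi_{11} = rho(1)
  phi_{kk} = [rho(k) - sum_{j=1..k-1} phi_{k-1,j} rho(k-j)]
            / [1 - sum_{j=1..k-1} phi_{k-1,j} rho(j)],
  phi_{k,j} = phi_{k-1,j} - phi_{kk} phi_{k-1,k-j},  j = 1..k-1.
Step k = 1:
  phi_11 = rho(1) = 0.4687.
Step k = 2:
  phi_22 = [rho(2) - phi_11 rho(1)] / [1 - phi_11 rho(1)] = [0.6486 - (0.4687)(0.4687)] / [1 - (0.4687)(0.4687)]
         = 0.42892031 / 0.78032031 = 0.549672.
  Update: phi_21 = phi_11 - phi_22 phi_11 = 0.4687 - (0.549672)(0.4687) = 0.211069.
Step k = 3:
  phi_33 = [rho(3) - phi_21 rho(2) - phi_22 rho(1)] / [1 - phi_21 rho(1) - phi_22 rho(2)]
    numerator   = 0.5976 - (0.211069)(0.6486) - (0.549672)(0.4687) = 0.20306954
    denominator = 1 - (0.211069)(0.4687) - (0.549672)(0.6486) = 0.54455478
  phi_33 = 0.20306954 / 0.54455478 = 0.3729.
Therefore phi_{33} = 0.3729.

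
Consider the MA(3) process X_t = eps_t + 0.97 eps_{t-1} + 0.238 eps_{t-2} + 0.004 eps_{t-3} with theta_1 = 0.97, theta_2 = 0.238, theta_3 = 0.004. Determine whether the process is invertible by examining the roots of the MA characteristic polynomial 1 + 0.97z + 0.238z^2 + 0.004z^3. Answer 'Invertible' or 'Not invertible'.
\text{Invertible}

The MA(q) characteristic polynomial is P(z) = 1 + 0.97z + 0.238z^2 + 0.004z^3.
Invertibility requires all roots to lie outside the unit circle, i.e. |z| > 1 for every root.
Degree 3: look for a simple real root z0 first, then factor out (1 - z/z0) and solve the remaining quadratic.
Testing z0 = -2.5: P(-2.5) = 1 + (0.97)(-2.5) + (0.238)(-2.5)^2 + (0.004)(-2.5)^3
  = 1 + (-2.425) + (1.4875) + (-0.0625) = 0.  So z_0 = -2.5 is a root, |z_0| = 2.5.
Divide out the factor (1 + 0.4 z) = (1 - z/z0) (since 1/z0 = -0.4):
  P(z) = (1 + 0.4 z)(1 + (0.57) z + (0.01) z^2)
  [check: z-coef 0.57 - (-0.4) = 0.97; z^2-coef 0.01 - (-0.4)(0.57) = 0.238; z^3-coef -(-0.4)(0.01) = 0.004.]
Remaining roots from the quadratic factor 1 + (0.57) z + (0.01) z^2:
  Set 1 + (0.57) z + (0.01) z^2 = 0, i.e. a z^2 + b z + c = 0 with a = 0.01, b = 0.57, c = 1.
  Discriminant D = b^2 - 4ac = (0.57)^2 - 4*(0.01)*1 = 0.3249 - (0.04) = 0.2849.
  D >= 0, so the roots are real: z = (-b +/- sqrt(D)) / (2a) = (-0.57 +/- 0.53376) / (0.02).
    z_1 = (-0.57 + 0.53376) / (0.02) = -1.812,   |z_1| = 1.812.
    z_2 = (-0.57 - 0.53376) / (0.02) = -55.188,   |z_2| = 55.188.
Moduli of all roots: 2.5000, 1.8120, 55.1880.
All moduli strictly greater than 1? Yes.
Verdict: Invertible.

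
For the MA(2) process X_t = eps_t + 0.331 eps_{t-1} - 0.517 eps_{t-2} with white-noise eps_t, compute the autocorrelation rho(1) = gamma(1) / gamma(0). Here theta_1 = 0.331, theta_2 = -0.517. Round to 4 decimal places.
\rho(1) = 0.1161

For an MA(q) process with theta_0 = 1, the autocovariance is
  gamma(k) = sigma^2 * sum_{i=0..q-k} theta_i * theta_{i+k},
and rho(k) = gamma(k) / gamma(0). Sigma^2 cancels.
  numerator   = (1)*(0.331) + (0.331)*(-0.517) = 0.159873.
  denominator = (1)^2 + (0.331)^2 + (-0.517)^2 = 1.37685.
  rho(1) = 0.159873 / 1.37685 = 0.1161.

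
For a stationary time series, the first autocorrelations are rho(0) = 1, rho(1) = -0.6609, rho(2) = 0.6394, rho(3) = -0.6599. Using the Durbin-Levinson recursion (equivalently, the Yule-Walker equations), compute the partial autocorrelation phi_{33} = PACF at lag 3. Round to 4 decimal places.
\phi_{33} = -0.3092

The PACF at lag k is phi_{kk}, the last component of the solution
to the Yule-Walker system G_k phi = r_k where
  (G_k)_{ij} = rho(|i - j|), (r_k)_i = rho(i), i,j = 1..k.
Equivalently, Durbin-Levinson gives phi_{kk} iteratively:
  phi_{11} = rho(1)
  phi_{kk} = [rho(k) - sum_{j=1..k-1} phi_{k-1,j} rho(k-j)]
            / [1 - sum_{j=1..k-1} phi_{k-1,j} rho(j)],
  phi_{k,j} = phi_{k-1,j} - phi_{kk} phi_{k-1,k-j},  j = 1..k-1.
Step k = 1:
  phi_11 = rho(1) = -0.6609.
Step k = 2:
  phi_22 = [rho(2) - phi_11 rho(1)] / [1 - phi_11 rho(1)] = [0.6394 - (-0.6609)(-0.6609)] / [1 - (-0.6609)(-0.6609)]
         = 0.20261119 / 0.56321119 = 0.359743.
  Update: phi_21 = phi_11 - phi_22 phi_11 = -0.6609 - (0.359743)(-0.6609) = -0.423146.
Step k = 3:
  phi_33 = [rho(3) - phi_21 rho(2) - phi_22 rho(1)] / [1 - phi_21 rho(1) - phi_22 rho(2)]
    numerator   = -0.6599 - (-0.423146)(0.6394) - (0.359743)(-0.6609) = -0.15158643
    denominator = 1 - (-0.423146)(-0.6609) - (0.359743)(0.6394) = 0.49032327
  phi_33 = -0.15158643 / 0.49032327 = -0.3092.
Therefore phi_{33} = -0.3092.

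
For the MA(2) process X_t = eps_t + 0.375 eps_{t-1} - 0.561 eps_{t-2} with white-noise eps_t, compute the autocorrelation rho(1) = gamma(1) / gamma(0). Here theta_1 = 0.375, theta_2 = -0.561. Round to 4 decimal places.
\rho(1) = 0.1131

For an MA(q) process with theta_0 = 1, the autocovariance is
  gamma(k) = sigma^2 * sum_{i=0..q-k} theta_i * theta_{i+k},
and rho(k) = gamma(k) / gamma(0). Sigma^2 cancels.
  numerator   = (1)*(0.375) + (0.375)*(-0.561) = 0.164625.
  denominator = (1)^2 + (0.375)^2 + (-0.561)^2 = 1.455346.
  rho(1) = 0.164625 / 1.455346 = 0.1131.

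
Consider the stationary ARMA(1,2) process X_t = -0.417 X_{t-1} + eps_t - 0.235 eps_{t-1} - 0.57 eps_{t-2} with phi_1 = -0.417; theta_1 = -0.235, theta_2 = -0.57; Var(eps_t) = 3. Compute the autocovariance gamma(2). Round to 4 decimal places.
\gamma(2) = -1.0814

Multiply the model equation by X_{t-k} and take expectations. With theta_0 = psi_0 = 1 and psi_j the MA(infinity) weights, this gives
  gamma(k) - sum_i phi_i gamma(k-i) = c_k,
  c_k = sigma^2 * sum_{j=k..q} theta_j psi_{j-k}   (c_k = 0 for k > q),
using gamma(-m) = gamma(m).
psi-weights needed (psi_j = theta_j + sum_i phi_i psi_{j-i}):
  psi_1 = theta_1 + phi_1 = -0.235 + (-0.417) = -0.652
  psi_2 = theta_2 + phi_1 psi_1 = -0.57 + (-0.417)(-0.652) = -0.298116
Right-hand sides:
  c_0 = sigma^2 (1 + theta_1 psi_1 + theta_2 psi_2) = 3 * (1 + (-0.235)(-0.652) + (-0.57)(-0.298116)) = 3 * 1.323146 = 3.969438
  c_1 = sigma^2 (theta_1 + theta_2 psi_1) = 3 * (-0.235 + (-0.57)(-0.652)) = 0.40992
  c_2 = sigma^2 theta_2 = 3 * (-0.57) = -1.71
Equations for k = 0 and k = 1 (AR order 1):
  gamma(0) = phi_1 gamma(1) + c_0
  gamma(1) = phi_1 gamma(0) + c_1
Substituting the second into the first: gamma(0) (1 - phi_1^2) = c_0 + phi_1 c_1, so
  gamma(0) = (c_0 + phi_1 c_1) / (1 - phi_1^2) = (3.969438 + (-0.417)(0.40992)) / (1 - (-0.417)^2) = 3.798502 / 0.826111 = 4.598052.
  gamma(1) = phi_1 gamma(0) + c_1 = (-0.417)(4.598052) + (0.40992) = -1.507468.
For k = 2: gamma(2) = phi_1 gamma(1) + c_2
  = (-0.417)(-1.507468) + (-1.71) = -1.081386.
Therefore gamma(2) = -1.0814 (to 4 decimal places).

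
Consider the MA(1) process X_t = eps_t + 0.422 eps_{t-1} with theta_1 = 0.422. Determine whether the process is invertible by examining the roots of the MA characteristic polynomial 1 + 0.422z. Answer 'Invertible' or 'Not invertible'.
\text{Invertible}

The MA(q) characteristic polynomial is P(z) = 1 + 0.422z.
Invertibility requires all roots to lie outside the unit circle, i.e. |z| > 1 for every root.
This is linear in z: 1 + (0.422) z = 0  =>  z = -1/(0.422) = -2.369668,  |z| = 2.369668.
Moduli of all roots: 2.3697.
All moduli strictly greater than 1? Yes.
Verdict: Invertible.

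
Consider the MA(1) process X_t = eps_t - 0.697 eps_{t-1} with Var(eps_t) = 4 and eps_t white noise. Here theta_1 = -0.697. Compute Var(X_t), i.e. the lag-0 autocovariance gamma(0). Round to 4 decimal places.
\gamma(0) = 5.9432

For an MA(q) process X_t = eps_t + sum_i theta_i eps_{t-i} with
Var(eps_t) = sigma^2, the variance is
  gamma(0) = sigma^2 * (1 + sum_i theta_i^2).
  sum_i theta_i^2 = (-0.697)^2 = 0.485809.
  gamma(0) = 4 * (1 + 0.485809) = 4 * 1.485809 = 5.943236, which rounds to 5.9432.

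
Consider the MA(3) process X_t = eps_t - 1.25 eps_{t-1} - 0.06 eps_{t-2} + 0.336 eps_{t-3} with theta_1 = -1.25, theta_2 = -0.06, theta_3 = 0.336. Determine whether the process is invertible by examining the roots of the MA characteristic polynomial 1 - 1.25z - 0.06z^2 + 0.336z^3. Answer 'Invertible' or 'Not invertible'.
\text{Invertible}

The MA(q) characteristic polynomial is P(z) = 1 - 1.25z - 0.06z^2 + 0.336z^3.
Invertibility requires all roots to lie outside the unit circle, i.e. |z| > 1 for every root.
Degree 3: look for a simple real root z0 first, then factor out (1 - z/z0) and solve the remaining quadratic.
Testing z0 = 1.25: P(1.25) = 1 + (-1.25)(1.25) + (-0.06)(1.25)^2 + (0.336)(1.25)^3
  = 1 + (-1.5625) + (-0.09375) + (0.65625) = 0.  So z_0 = 1.25 is a root, |z_0| = 1.25.
Divide out the factor (1 - 0.8 z) = (1 - z/z0) (since 1/z0 = 0.8):
  P(z) = (1 - 0.8 z)(1 + (-0.45) z + (-0.42) z^2)
  [check: z-coef -0.45 - (0.8) = -1.25; z^2-coef -0.42 - (0.8)(-0.45) = -0.06; z^3-coef -(0.8)(-0.42) = 0.336.]
Remaining roots from the quadratic factor 1 + (-0.45) z + (-0.42) z^2:
  Set 1 + (-0.45) z + (-0.42) z^2 = 0, i.e. a z^2 + b z + c = 0 with a = -0.42, b = -0.45, c = 1.
  Discriminant D = b^2 - 4ac = (-0.45)^2 - 4*(-0.42)*1 = 0.2025 - (-1.68) = 1.8825.
  D >= 0, so the roots are real: z = (-b +/- sqrt(D)) / (2a) = (0.45 +/- 1.372042) / (-0.84).
    z_1 = (0.45 + 1.372042) / (-0.84) = -2.1691,   |z_1| = 2.1691.
    z_2 = (0.45 - 1.372042) / (-0.84) = 1.0977,   |z_2| = 1.0977.
Moduli of all roots: 1.2500, 2.1691, 1.0977.
All moduli strictly greater than 1? Yes.
Verdict: Invertible.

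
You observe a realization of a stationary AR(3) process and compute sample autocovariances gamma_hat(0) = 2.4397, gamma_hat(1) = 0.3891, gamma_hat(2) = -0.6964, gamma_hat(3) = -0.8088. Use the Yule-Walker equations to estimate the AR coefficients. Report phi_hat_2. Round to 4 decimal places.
\hat\phi_{2} = -0.2660

The Yule-Walker equations for an AR(p) process read, in matrix form,
  Gamma_p phi = r_p,   with   (Gamma_p)_{ij} = gamma(|i - j|),
                       (r_p)_i = gamma(i),   i,j = 1..p.
Substitute the sample gammas (Toeplitz matrix and right-hand side of size 3):
  Gamma_p = [[2.4397, 0.3891, -0.6964], [0.3891, 2.4397, 0.3891], [-0.6964, 0.3891, 2.4397]]
  r_p     = [0.3891, -0.6964, -0.8088]
Written out (R1..R3):
  (R1) 2.4397 phi_1 + 0.3891 phi_2 - 0.6964 phi_3 = 0.3891
  (R2) 0.3891 phi_1 + 2.4397 phi_2 + 0.3891 phi_3 = -0.6964
  (R3) -0.6964 phi_1 + 0.3891 phi_2 + 2.4397 phi_3 = -0.8088
Gaussian elimination:
  R2 <- R2 - (0.3891/2.4397) R1 = R2 - (0.159487) R1:  2.377644 phi_2 + 0.500167 phi_3 = -0.758456
  R3 <- R3 - (-0.6964/2.4397) R1 = R3 - (-0.285445) R1:  0.500167 phi_2 + 2.240916 phi_3 = -0.697733
  R3 <- R3 - (0.500167/2.377644) R2 = R3 - (0.210362) R2:  2.1357 phi_3 = -0.538183
Back-substitution:
  phi_hat_3 = -0.538183 / 2.1357 = -0.251994
  phi_hat_2 = (-0.758456 - (0.500167)(-0.251994)) / 2.377644 = -0.265985
  phi_hat_1 = (0.3891 - (0.3891)(-0.265985) - (-0.6964)(-0.251994)) / 2.4397 = 0.129978
So phi_hat = [0.1300, -0.2660, -0.2520].
Therefore phi_hat_2 = -0.2660.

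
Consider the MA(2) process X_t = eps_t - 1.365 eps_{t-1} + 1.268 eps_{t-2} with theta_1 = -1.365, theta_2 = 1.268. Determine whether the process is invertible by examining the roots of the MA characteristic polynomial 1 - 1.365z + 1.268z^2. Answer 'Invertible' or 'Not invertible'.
\text{Not invertible}

The MA(q) characteristic polynomial is P(z) = 1 - 1.365z + 1.268z^2.
Invertibility requires all roots to lie outside the unit circle, i.e. |z| > 1 for every root.
Set 1 + (-1.365) z + (1.268) z^2 = 0, i.e. a z^2 + b z + c = 0 with a = 1.268, b = -1.365, c = 1.
Discriminant D = b^2 - 4ac = (-1.365)^2 - 4*(1.268)*1 = 1.863225 - (5.072) = -3.208775.
D < 0, so the roots are the complex-conjugate pair z = (-b +/- i sqrt(-D)) / (2a) = 0.5382 +/- 0.7064i.
For a conjugate pair |z|^2 = z * conj(z) = (product of roots) = c/a = 1/(1.268) = 0.788644, so |z| = sqrt(0.788644) = 0.8881 for both roots.
Moduli of all roots: 0.8881, 0.8881.
All moduli strictly greater than 1? No.
Verdict: Not invertible.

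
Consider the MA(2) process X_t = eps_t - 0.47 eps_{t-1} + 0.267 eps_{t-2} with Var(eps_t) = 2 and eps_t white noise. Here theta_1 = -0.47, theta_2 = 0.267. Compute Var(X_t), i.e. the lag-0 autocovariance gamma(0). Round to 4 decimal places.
\gamma(0) = 2.5844

For an MA(q) process X_t = eps_t + sum_i theta_i eps_{t-i} with
Var(eps_t) = sigma^2, the variance is
  gamma(0) = sigma^2 * (1 + sum_i theta_i^2).
  sum_i theta_i^2 = (-0.47)^2 + (0.267)^2 = 0.2209 + 0.071289 = 0.292189.
  gamma(0) = 2 * (1 + 0.292189) = 2 * 1.292189 = 2.584378, which rounds to 2.5844.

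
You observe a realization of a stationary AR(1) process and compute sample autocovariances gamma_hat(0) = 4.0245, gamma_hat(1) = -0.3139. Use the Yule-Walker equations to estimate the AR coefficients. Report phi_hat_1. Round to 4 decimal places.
\hat\phi_{1} = -0.0780

The Yule-Walker equations for an AR(p) process read, in matrix form,
  Gamma_p phi = r_p,   with   (Gamma_p)_{ij} = gamma(|i - j|),
                       (r_p)_i = gamma(i),   i,j = 1..p.
Substitute the sample gammas (Toeplitz matrix and right-hand side of size 1):
  Gamma_p = [[4.0245]]
  r_p     = [-0.3139]
With p = 1 this is the single equation gamma(0) phi_1 = gamma(1):
  phi_hat_1 = gamma(1) / gamma(0) = -0.3139 / 4.0245 = -0.0780.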